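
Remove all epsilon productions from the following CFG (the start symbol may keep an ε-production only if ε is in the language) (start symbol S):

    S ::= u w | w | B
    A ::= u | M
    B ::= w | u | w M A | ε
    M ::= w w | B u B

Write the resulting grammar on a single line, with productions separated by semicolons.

S ::= u w | w | B | ε; A ::= u | M; B ::= w | u | w M A; M ::= w w | B u B | B u | u B | u

The nullable symbols are {B, S}.
ε ∈ L(G) since S is nullable, so keep S → ε.
For each production, add variants omitting each subset of nullable occurrences: M → B u B gives B u B | B u | u B | u.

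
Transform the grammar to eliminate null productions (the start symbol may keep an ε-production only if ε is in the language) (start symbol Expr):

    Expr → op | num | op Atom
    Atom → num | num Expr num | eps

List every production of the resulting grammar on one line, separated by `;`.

Expr → op | num | op Atom; Atom → num | num Expr num

Nullable nonterminals: {Atom}.
ε ∉ L(G), so no ε-production is kept.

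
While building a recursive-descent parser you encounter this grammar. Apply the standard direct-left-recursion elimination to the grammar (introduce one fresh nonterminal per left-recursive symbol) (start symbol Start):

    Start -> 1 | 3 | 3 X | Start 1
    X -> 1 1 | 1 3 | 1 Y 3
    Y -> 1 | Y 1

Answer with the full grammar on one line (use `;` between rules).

Start -> 1 Start1 | 3 Start1 | 3 X Start1; X -> 1 1 | 1 3 | 1 Y 3; Y -> 1 Y1; Start1 -> 1 Start1 | ε; Y1 -> 1 Y1 | ε

Start, Y are directly left-recursive.
For Start: α = {1}, β = {1, 3, 3 X}. Rewrite as Start → β Start1 and Start1 → α Start1 | ε.
For Y: α = {1}, β = {1}. Rewrite as Y → β Y1 and Y1 → α Y1 | ε.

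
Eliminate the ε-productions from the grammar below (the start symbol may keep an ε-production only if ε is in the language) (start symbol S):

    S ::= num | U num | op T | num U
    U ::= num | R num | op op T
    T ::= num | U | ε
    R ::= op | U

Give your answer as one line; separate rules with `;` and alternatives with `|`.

Nullable nonterminals: {T}.
ε ∉ L(G), so no ε-production is kept.
For each production, add variants omitting each subset of nullable occurrences: S → op T gives op T | op. U → op op T gives op op T | op op.

S ::= num | U num | op T | op | num U; U ::= num | R num | op op T | op op; T ::= num | U; R ::= op | U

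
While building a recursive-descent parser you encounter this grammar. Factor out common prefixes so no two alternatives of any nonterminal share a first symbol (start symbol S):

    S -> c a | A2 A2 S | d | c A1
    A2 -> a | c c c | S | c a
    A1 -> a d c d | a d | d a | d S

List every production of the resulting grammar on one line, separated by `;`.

S -> A2 A2 S | d | c S'; A2 -> a | S | c A2'; A1 -> a d A1' | d A1''; S' -> a | A1; A2' -> c c | a; A1' -> c d | ε; A1'' -> a | S

S has alternatives sharing prefix 'c': factor to S → c S' with S' → a | A1.
A2 has alternatives sharing prefix 'c': factor to A2 → c A2' with A2' → c c | a.
A1 has alternatives sharing prefix 'a d': factor to A1 → a d A1' with A1' → c d | ε.
A1 has alternatives sharing prefix 'd': factor to A1 → d A1'' with A1'' → a | S.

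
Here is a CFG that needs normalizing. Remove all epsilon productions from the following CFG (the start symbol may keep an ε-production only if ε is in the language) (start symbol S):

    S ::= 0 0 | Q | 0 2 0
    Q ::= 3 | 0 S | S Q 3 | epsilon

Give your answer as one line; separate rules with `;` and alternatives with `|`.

Nullable nonterminals: {Q, S}.
ε ∈ L(G) since S is nullable, so keep S → ε.
For each production, add variants omitting each subset of nullable occurrences: Q → 0 S gives 0 S | 0. Q → S Q 3 gives S Q 3 | S 3 | Q 3.

S ::= 0 0 | Q | 0 2 0 | ε; Q ::= 3 | 0 S | 0 | S Q 3 | S 3 | Q 3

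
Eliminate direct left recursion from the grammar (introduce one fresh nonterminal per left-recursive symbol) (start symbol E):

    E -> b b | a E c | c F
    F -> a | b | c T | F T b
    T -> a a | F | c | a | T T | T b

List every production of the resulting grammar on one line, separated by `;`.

Left recursion appears on F, T.
For F: α = {T b}, β = {a, b, c T}. Rewrite as F → β F' and F' → α F' | ε.
For T: α = {T, b}, β = {a a, F, c, a}. Rewrite as T → β T' and T' → α T' | ε.

E -> b b | a E c | c F; F -> a F' | b F' | c T F'; T -> a a T' | F T' | c T' | a T'; F' -> T b F' | ε; T' -> T T' | b T' | ε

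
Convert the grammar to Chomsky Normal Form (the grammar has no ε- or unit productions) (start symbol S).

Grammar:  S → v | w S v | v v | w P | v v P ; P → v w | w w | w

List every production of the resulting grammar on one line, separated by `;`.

Introduce a nonterminal for each terminal appearing in a rule of length ≥ 2: X1 → w, X2 → v.
Binarize each right-hand side of length ≥ 3 by chaining fresh nonterminals (Y1, Y2, …): affected rules were S → X1 S X2; S → X2 X2 P.

S → v | X1 Y1 | X2 X2 | X1 P | X2 Y2; P → X2 X1 | X1 X1 | w; X1 → w; X2 → v; Y1 → S X2; Y2 → X2 P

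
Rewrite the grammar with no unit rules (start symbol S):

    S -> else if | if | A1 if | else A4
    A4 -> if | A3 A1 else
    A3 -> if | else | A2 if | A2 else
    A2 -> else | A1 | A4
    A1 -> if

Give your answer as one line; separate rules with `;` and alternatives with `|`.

S -> else if | if | A1 if | else A4; A4 -> if | A3 A1 else; A3 -> if | else | A2 if | A2 else; A2 -> if | A3 A1 else | else; A1 -> if

Unit pairs: A2 ⇒* {A1, A4}.
For every A with A ⇒* B via unit rules, add B's non-unit alternatives to A; then delete every rule of the form X → Y.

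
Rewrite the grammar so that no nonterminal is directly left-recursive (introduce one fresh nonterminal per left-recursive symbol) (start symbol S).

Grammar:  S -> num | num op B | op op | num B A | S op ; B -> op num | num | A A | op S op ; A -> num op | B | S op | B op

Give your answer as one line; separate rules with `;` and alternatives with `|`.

S -> num S' | num op B S' | op op S' | num B A S'; B -> op num | num | A A | op S op; A -> num op | B | S op | B op; S' -> op S' | ε

S is directly left-recursive.
For S: α = {op}, β = {num, num op B, op op, num B A}. Rewrite as S → β S' and S' → α S' | ε.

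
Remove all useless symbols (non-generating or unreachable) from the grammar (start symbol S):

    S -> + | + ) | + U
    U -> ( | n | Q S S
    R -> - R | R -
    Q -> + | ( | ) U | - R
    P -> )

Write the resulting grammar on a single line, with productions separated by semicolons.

S -> + | + ) | + U; U -> ( | n | Q S S; Q -> + | ( | ) U

Generating nonterminals: {P, Q, S, U}.
Reachable from S after that: {Q, S, U}.
Removed useless symbols: {P, R} and every production mentioning them.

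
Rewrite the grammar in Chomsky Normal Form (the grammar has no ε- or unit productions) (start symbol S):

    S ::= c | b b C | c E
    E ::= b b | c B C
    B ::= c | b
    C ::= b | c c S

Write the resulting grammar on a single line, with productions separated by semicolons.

S ::= c | X1 Y1 | X2 E; E ::= X1 X1 | X2 Y2; B ::= c | b; C ::= b | X2 Y3; X1 ::= b; X2 ::= c; Y1 ::= X1 C; Y2 ::= B C; Y3 ::= X2 S

Introduce a nonterminal for each terminal appearing in a rule of length ≥ 2: X1 → b, X2 → c.
Binarize each right-hand side of length ≥ 3 by chaining fresh nonterminals (Y1, Y2, …): affected rules were S → X1 X1 C; E → X2 B C; C → X2 X2 S.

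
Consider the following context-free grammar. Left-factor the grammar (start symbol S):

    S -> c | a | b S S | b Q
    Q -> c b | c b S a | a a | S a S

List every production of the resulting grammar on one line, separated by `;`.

S -> c | a | b S'; Q -> a a | S a S | c b Q'; S' -> S S | Q; Q' -> epsilon | S a

S has alternatives sharing prefix 'b': factor to S → b S' with S' → S S | Q.
Q has alternatives sharing prefix 'c b': factor to Q → c b Q' with Q' → ε | S a.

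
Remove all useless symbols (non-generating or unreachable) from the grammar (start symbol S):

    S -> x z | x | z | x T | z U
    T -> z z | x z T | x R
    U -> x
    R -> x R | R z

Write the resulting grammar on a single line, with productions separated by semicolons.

S -> x z | x | z | x T | z U; T -> z z | x z T; U -> x

Generating nonterminals: {S, T, U}.
Reachable from S after that: {S, T, U}.
Removed useless symbols: {R} and every production mentioning them.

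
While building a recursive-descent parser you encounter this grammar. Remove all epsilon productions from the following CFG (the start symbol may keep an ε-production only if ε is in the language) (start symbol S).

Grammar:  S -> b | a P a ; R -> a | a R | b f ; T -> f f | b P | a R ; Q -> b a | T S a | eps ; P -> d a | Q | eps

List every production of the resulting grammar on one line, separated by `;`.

The nullable symbols are {P, Q}.
ε ∉ L(G), so no ε-production is kept.
For each production, add variants omitting each subset of nullable occurrences: S → a P a gives a P a | a a. T → b P gives b P | b.

S -> b | a P a | a a; R -> a | a R | b f; T -> f f | b P | b | a R; Q -> b a | T S a; P -> d a | Q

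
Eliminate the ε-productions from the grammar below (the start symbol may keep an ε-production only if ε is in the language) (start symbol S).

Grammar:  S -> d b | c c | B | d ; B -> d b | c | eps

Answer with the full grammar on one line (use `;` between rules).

S -> d b | c c | B | d | ε; B -> d b | c

The nullable symbols are {B, S}.
ε ∈ L(G) since S is nullable, so keep S → ε.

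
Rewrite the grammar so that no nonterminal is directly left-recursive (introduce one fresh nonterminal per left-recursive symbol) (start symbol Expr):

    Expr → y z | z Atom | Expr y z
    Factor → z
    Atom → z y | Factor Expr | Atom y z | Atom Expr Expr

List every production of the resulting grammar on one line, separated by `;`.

Left recursion appears on Expr, Atom.
For Expr: α = {y z}, β = {y z, z Atom}. Rewrite as Expr → β Expr1 and Expr1 → α Expr1 | ε.
For Atom: α = {y z, Expr Expr}, β = {z y, Factor Expr}. Rewrite as Atom → β Atom1 and Atom1 → α Atom1 | ε.

Expr → y z Expr1 | z Atom Expr1; Factor → z; Atom → z y Atom1 | Factor Expr Atom1; Expr1 → y z Expr1 | epsilon; Atom1 → y z Atom1 | Expr Expr Atom1 | epsilon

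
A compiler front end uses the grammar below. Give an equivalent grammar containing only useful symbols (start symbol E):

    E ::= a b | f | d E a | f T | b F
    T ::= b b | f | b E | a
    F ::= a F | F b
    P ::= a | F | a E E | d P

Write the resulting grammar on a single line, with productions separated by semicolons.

Generating nonterminals: {E, P, T}.
Reachable from E after that: {E, T}.
Removed useless symbols: {F, P} and every production mentioning them.

E ::= a b | f | d E a | f T; T ::= b b | f | b E | a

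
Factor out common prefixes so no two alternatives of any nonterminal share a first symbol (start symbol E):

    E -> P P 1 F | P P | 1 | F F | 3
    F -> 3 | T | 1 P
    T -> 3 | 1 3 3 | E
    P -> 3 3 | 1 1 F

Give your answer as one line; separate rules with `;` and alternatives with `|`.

E -> 1 | F F | 3 | P P E'; F -> 3 | T | 1 P; T -> 3 | 1 3 3 | E; P -> 3 3 | 1 1 F; E' -> 1 F | epsilon

E has alternatives sharing prefix 'P P': factor to E → P P E' with E' → 1 F | ε.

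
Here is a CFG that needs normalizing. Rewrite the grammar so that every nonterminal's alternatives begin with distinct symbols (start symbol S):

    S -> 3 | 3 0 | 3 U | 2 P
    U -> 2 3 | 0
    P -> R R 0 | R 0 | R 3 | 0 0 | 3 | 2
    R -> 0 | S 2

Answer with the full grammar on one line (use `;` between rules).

S has alternatives sharing prefix '3': factor to S → 3 S' with S' → ε | 0 | U.
P has alternatives sharing prefix 'R': factor to P → R P' with P' → R 0 | 0 | 3.

S -> 2 P | 3 S'; U -> 2 3 | 0; P -> 0 0 | 3 | 2 | R P'; R -> 0 | S 2; S' -> ε | 0 | U; P' -> R 0 | 0 | 3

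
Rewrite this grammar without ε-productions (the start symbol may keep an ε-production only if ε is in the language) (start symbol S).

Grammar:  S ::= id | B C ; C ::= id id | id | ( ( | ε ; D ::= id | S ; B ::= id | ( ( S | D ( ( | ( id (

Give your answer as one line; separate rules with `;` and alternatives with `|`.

Nullable nonterminals: {C}.
ε ∉ L(G), so no ε-production is kept.
For each production, add variants omitting each subset of nullable occurrences: S → B C gives B C | B.

S ::= id | B C | B; C ::= id id | id | ( (; D ::= id | S; B ::= id | ( ( S | D ( ( | ( id (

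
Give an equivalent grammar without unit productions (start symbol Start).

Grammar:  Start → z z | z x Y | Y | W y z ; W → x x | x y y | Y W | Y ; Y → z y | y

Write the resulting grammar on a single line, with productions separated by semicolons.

Start → z z | z x Y | W y z | z y | y; W → z y | y | x x | x y y | Y W; Y → z y | y

Unit pairs: Start ⇒* {Y}; W ⇒* {Y}.
For each unit pair (A, B), copy every non-unit production of B to A, then drop all unit productions.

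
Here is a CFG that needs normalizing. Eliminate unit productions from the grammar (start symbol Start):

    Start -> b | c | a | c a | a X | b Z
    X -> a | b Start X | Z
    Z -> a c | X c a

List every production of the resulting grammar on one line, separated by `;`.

Unit pairs: X ⇒* {Z}.
For every A with A ⇒* B via unit rules, add B's non-unit alternatives to A; then delete every rule of the form X → Y.

Start -> b | c | a | c a | a X | b Z; X -> a c | X c a | a | b Start X; Z -> a c | X c a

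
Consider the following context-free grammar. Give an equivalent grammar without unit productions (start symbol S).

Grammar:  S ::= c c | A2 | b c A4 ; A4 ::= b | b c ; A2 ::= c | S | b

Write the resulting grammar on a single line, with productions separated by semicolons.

Unit pairs: A2 ⇒* {S}; S ⇒* {A2}.
Replace each nonterminal's rules with the union of the non-unit rules of every nonterminal it unit-derives.

S ::= c | b | c c | b c A4; A4 ::= b | b c; A2 ::= c | b | c c | b c A4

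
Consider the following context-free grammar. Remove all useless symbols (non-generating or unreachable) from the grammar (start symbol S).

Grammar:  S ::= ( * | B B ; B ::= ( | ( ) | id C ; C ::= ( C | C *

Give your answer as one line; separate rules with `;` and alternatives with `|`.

Generating nonterminals: {B, S}.
Reachable from S after that: {B, S}.
Removed useless symbols: {C} and every production mentioning them.

S ::= ( * | B B; B ::= ( | ( )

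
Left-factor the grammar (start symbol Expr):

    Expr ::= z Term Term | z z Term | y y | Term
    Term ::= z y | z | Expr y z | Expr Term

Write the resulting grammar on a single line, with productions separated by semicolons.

Expr ::= y y | Term | z Expr1; Term ::= z Term1 | Expr Term2; Expr1 ::= Term Term | z Term; Term1 ::= y | ε; Term2 ::= y z | Term

Expr has alternatives sharing prefix 'z': factor to Expr → z Expr1 with Expr1 → Term Term | z Term.
Term has alternatives sharing prefix 'z': factor to Term → z Term1 with Term1 → y | ε.
Term has alternatives sharing prefix 'Expr': factor to Term → Expr Term2 with Term2 → y z | Term.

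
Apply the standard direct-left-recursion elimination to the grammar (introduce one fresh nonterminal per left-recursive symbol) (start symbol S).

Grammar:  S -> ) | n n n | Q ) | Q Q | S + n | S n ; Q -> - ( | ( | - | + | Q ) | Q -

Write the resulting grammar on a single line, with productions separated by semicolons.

Left recursion appears on S, Q.
For S: α = {+ n, n}, β = {), n n n, Q ), Q Q}. Rewrite as S → β S' and S' → α S' | ε.
For Q: α = {), -}, β = {- (, (, -, +}. Rewrite as Q → β Q' and Q' → α Q' | ε.

S -> ) S' | n n n S' | Q ) S' | Q Q S'; Q -> - ( Q' | ( Q' | - Q' | + Q'; S' -> + n S' | n S' | ε; Q' -> ) Q' | - Q' | ε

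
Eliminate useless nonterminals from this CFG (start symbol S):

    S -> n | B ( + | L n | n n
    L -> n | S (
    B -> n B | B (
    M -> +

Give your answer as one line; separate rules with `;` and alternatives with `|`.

Generating nonterminals: {L, M, S}.
Reachable from S after that: {L, S}.
Removed useless symbols: {B, M} and every production mentioning them.

S -> n | L n | n n; L -> n | S (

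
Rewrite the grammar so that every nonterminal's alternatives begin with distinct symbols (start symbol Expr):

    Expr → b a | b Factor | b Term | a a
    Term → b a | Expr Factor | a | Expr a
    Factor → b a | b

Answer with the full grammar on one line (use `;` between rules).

Expr has alternatives sharing prefix 'b': factor to Expr → b Expr1 with Expr1 → a | Factor | Term.
Term has alternatives sharing prefix 'Expr': factor to Term → Expr Term1 with Term1 → Factor | a.
Factor has alternatives sharing prefix 'b': factor to Factor → b Factor1 with Factor1 → a | ε.

Expr → a a | b Expr1; Term → b a | a | Expr Term1; Factor → b Factor1; Expr1 → a | Factor | Term; Term1 → Factor | a; Factor1 → a | ε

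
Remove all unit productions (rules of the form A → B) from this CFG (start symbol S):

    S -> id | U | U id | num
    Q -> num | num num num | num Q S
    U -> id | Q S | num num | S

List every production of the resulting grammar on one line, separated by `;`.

Unit pairs: S ⇒* {U}; U ⇒* {S}.
For each unit pair (A, B), copy every non-unit production of B to A, then drop all unit productions.

S -> id | Q S | num num | U id | num; Q -> num | num num num | num Q S; U -> id | Q S | num num | U id | num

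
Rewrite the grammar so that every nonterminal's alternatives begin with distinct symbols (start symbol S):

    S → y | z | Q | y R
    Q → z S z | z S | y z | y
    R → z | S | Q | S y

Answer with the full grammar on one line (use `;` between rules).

S has alternatives sharing prefix 'y': factor to S → y S' with S' → ε | R.
Q has alternatives sharing prefix 'z S': factor to Q → z S Q' with Q' → z | ε.
Q has alternatives sharing prefix 'y': factor to Q → y Q'' with Q'' → z | ε.
R has alternatives sharing prefix 'S': factor to R → S R' with R' → ε | y.

S → z | Q | y S'; Q → z S Q' | y Q''; R → z | Q | S R'; S' → ε | R; Q' → z | ε; Q'' → z | ε; R' → ε | y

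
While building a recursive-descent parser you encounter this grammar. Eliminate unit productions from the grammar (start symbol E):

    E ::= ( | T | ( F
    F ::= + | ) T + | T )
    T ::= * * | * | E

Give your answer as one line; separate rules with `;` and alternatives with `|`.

E ::= ( | ( F | * * | *; F ::= + | ) T + | T ); T ::= ( | ( F | * * | *

Unit pairs: E ⇒* {T}; T ⇒* {E}.
Replace each nonterminal's rules with the union of the non-unit rules of every nonterminal it unit-derives.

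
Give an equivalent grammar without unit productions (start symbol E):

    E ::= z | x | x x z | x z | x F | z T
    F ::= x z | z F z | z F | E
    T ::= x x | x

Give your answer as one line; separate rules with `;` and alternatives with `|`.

Unit pairs: F ⇒* {E}.
Replace each nonterminal's rules with the union of the non-unit rules of every nonterminal it unit-derives.

E ::= z | x | x x z | x z | x F | z T; F ::= z | x | x x z | x z | x F | z T | z F z | z F; T ::= x x | x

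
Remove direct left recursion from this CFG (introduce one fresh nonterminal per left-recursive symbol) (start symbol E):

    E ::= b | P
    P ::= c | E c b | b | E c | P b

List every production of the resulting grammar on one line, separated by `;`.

E ::= b | P; P ::= c P' | E c b P' | b P' | E c P'; P' ::= b P' | ε

Directly left-recursive nonterminal: P.
For P: α = {b}, β = {c, E c b, b, E c}. Rewrite as P → β P' and P' → α P' | ε.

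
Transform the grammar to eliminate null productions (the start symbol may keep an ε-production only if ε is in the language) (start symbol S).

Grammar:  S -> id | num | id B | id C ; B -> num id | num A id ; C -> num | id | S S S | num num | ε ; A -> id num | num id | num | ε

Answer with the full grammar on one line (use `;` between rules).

S -> id | num | id B | id C; B -> num id | num A id; C -> num | id | S S S | num num; A -> id num | num id | num

The nullable symbols are {A, C}.
ε ∉ L(G), so no ε-production is kept.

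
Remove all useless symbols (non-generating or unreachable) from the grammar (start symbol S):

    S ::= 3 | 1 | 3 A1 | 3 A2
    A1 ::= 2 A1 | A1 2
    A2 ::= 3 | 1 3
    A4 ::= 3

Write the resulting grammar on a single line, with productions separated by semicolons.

S ::= 3 | 1 | 3 A2; A2 ::= 3 | 1 3

Generating nonterminals: {A2, A4, S}.
Reachable from S after that: {A2, S}.
Removed useless symbols: {A1, A4} and every production mentioning them.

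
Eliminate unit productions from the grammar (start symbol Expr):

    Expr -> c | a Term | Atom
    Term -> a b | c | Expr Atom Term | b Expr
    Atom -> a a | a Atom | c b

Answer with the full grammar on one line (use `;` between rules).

Unit pairs: Expr ⇒* {Atom}.
For every A with A ⇒* B via unit rules, add B's non-unit alternatives to A; then delete every rule of the form X → Y.

Expr -> a a | a Atom | c b | c | a Term; Term -> a b | c | Expr Atom Term | b Expr; Atom -> a a | a Atom | c b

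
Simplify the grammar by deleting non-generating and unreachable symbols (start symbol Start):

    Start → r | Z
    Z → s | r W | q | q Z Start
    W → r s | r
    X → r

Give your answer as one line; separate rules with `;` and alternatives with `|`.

Start → r | Z; Z → s | r W | q | q Z Start; W → r s | r

Generating nonterminals: {Start, W, X, Z}.
Reachable from Start after that: {Start, W, Z}.
Removed useless symbols: {X} and every production mentioning them.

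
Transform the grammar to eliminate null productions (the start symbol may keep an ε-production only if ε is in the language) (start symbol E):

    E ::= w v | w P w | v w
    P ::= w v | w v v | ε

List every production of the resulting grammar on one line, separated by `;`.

Nullable set = {P}.
ε ∉ L(G), so no ε-production is kept.
For each production, add variants omitting each subset of nullable occurrences: E → w P w gives w P w | w w.

E ::= w v | w P w | w w | v w; P ::= w v | w v v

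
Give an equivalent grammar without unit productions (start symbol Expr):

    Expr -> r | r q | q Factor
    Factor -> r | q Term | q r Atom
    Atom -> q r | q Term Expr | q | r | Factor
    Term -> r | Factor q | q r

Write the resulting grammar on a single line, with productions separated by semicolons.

Unit pairs: Atom ⇒* {Factor}.
For every A with A ⇒* B via unit rules, add B's non-unit alternatives to A; then delete every rule of the form X → Y.

Expr -> r | r q | q Factor; Factor -> r | q Term | q r Atom; Atom -> q r | q Term Expr | q | r | q Term | q r Atom; Term -> r | Factor q | q r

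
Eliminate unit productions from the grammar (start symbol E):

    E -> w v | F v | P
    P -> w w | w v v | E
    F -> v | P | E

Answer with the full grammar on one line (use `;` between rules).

E -> w v | F v | w w | w v v; P -> w v | F v | w w | w v v; F -> w v | F v | v | w w | w v v

Unit pairs: E ⇒* {P}; F ⇒* {E, P}; P ⇒* {E}.
For each unit pair (A, B), copy every non-unit production of B to A, then drop all unit productions.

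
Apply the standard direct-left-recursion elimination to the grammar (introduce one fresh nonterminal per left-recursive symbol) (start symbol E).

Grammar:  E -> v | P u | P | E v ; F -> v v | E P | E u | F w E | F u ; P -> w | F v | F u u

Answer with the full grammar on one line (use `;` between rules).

Left recursion appears on E, F.
For E: α = {v}, β = {v, P u, P}. Rewrite as E → β E' and E' → α E' | ε.
For F: α = {w E, u}, β = {v v, E P, E u}. Rewrite as F → β F' and F' → α F' | ε.

E -> v E' | P u E' | P E'; F -> v v F' | E P F' | E u F'; P -> w | F v | F u u; E' -> v E' | epsilon; F' -> w E F' | u F' | epsilon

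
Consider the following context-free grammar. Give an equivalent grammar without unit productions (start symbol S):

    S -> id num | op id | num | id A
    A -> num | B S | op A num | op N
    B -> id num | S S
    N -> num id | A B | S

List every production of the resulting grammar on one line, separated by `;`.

S -> id num | op id | num | id A; A -> num | B S | op A num | op N; B -> id num | S S; N -> id num | op id | num | id A | num id | A B

Unit pairs: N ⇒* {S}.
Replace each nonterminal's rules with the union of the non-unit rules of every nonterminal it unit-derives.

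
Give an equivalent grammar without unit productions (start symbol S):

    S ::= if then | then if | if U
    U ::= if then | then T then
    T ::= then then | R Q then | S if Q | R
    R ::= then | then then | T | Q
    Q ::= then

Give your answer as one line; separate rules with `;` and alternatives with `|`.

S ::= if then | then if | if U; U ::= if then | then T then; T ::= then | then then | R Q then | S if Q; R ::= then | then then | R Q then | S if Q; Q ::= then

Unit pairs: R ⇒* {Q, T}; T ⇒* {Q, R}.
Replace each nonterminal's rules with the union of the non-unit rules of every nonterminal it unit-derives.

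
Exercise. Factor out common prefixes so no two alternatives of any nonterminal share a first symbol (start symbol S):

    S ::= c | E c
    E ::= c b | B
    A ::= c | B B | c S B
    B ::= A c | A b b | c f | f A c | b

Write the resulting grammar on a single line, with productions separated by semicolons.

A has alternatives sharing prefix 'c': factor to A → c A' with A' → ε | S B.
B has alternatives sharing prefix 'A': factor to B → A B' with B' → c | b b.

S ::= c | E c; E ::= c b | B; A ::= B B | c A'; B ::= c f | f A c | b | A B'; A' ::= ε | S B; B' ::= c | b b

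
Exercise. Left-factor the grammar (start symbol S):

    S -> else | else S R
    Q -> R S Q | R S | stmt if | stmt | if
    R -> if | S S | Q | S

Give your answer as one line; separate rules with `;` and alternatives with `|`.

S -> else S'; Q -> if | R S Q' | stmt Q''; R -> if | Q | S R'; S' -> epsilon | S R; Q' -> Q | epsilon; Q'' -> if | epsilon; R' -> S | epsilon

S has alternatives sharing prefix 'else': factor to S → else S' with S' → ε | S R.
Q has alternatives sharing prefix 'R S': factor to Q → R S Q' with Q' → Q | ε.
Q has alternatives sharing prefix 'stmt': factor to Q → stmt Q'' with Q'' → if | ε.
R has alternatives sharing prefix 'S': factor to R → S R' with R' → S | ε.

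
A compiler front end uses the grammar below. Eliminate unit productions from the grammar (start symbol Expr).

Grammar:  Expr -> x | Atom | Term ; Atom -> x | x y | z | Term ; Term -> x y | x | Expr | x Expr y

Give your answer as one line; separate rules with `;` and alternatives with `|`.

Unit pairs: Atom ⇒* {Expr, Term}; Expr ⇒* {Atom, Term}; Term ⇒* {Atom, Expr}.
For every A with A ⇒* B via unit rules, add B's non-unit alternatives to A; then delete every rule of the form X → Y.

Expr -> x y | x | x Expr y | z; Atom -> x y | x | x Expr y | z; Term -> x y | x | x Expr y | z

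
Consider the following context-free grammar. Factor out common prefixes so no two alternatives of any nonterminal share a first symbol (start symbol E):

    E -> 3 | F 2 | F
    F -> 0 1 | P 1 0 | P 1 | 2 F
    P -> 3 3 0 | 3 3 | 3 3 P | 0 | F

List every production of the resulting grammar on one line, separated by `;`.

E has alternatives sharing prefix 'F': factor to E → F E' with E' → 2 | ε.
F has alternatives sharing prefix 'P 1': factor to F → P 1 F' with F' → 0 | ε.
P has alternatives sharing prefix '3 3': factor to P → 3 3 P' with P' → 0 | ε | P.

E -> 3 | F E'; F -> 0 1 | 2 F | P 1 F'; P -> 0 | F | 3 3 P'; E' -> 2 | ε; F' -> 0 | ε; P' -> 0 | ε | P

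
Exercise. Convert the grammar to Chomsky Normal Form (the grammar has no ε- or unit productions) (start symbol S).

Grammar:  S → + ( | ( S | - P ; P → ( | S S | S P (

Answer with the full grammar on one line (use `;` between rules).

Introduce a nonterminal for each terminal appearing in a rule of length ≥ 2: X1 → +, X2 → (, X3 → -.
Binarize each right-hand side of length ≥ 3 by chaining fresh nonterminals (Y1, Y2, …): affected rules were P → S P X2.

S → X1 X2 | X2 S | X3 P; P → ( | S S | S Y1; X1 → +; X2 → (; X3 → -; Y1 → P X2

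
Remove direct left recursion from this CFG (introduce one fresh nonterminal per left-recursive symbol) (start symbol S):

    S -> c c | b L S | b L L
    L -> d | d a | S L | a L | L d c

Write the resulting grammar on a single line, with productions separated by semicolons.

Left recursion appears on L.
For L: α = {d c}, β = {d, d a, S L, a L}. Rewrite as L → β L' and L' → α L' | ε.

S -> c c | b L S | b L L; L -> d L' | d a L' | S L L' | a L L'; L' -> d c L' | eps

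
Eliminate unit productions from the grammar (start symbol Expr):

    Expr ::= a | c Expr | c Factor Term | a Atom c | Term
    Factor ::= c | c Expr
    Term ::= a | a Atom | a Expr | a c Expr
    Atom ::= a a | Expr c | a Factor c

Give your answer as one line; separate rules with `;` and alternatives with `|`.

Expr ::= a | a Atom | a Expr | a c Expr | c Expr | c Factor Term | a Atom c; Factor ::= c | c Expr; Term ::= a | a Atom | a Expr | a c Expr; Atom ::= a a | Expr c | a Factor c

Unit pairs: Expr ⇒* {Term}.
Replace each nonterminal's rules with the union of the non-unit rules of every nonterminal it unit-derives.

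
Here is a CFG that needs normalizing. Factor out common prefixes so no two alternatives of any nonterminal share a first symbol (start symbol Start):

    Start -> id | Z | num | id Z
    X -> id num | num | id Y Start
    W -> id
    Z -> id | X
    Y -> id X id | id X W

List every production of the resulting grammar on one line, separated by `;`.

Start has alternatives sharing prefix 'id': factor to Start → id Start1 with Start1 → ε | Z.
X has alternatives sharing prefix 'id': factor to X → id X1 with X1 → num | Y Start.
Y has alternatives sharing prefix 'id X': factor to Y → id X Y1 with Y1 → id | W.

Start -> Z | num | id Start1; X -> num | id X1; W -> id; Z -> id | X; Y -> id X Y1; Start1 -> ε | Z; X1 -> num | Y Start; Y1 -> id | W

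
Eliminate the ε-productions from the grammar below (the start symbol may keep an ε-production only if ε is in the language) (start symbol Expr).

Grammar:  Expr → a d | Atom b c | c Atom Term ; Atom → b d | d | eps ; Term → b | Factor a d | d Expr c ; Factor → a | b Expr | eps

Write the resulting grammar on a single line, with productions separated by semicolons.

Expr → a d | Atom b c | b c | c Atom Term | c Term; Atom → b d | d; Term → b | Factor a d | a d | d Expr c; Factor → a | b Expr

Nullable set = {Atom, Factor}.
ε ∉ L(G), so no ε-production is kept.
Add the nullable-subset variants: Expr → Atom b c gives Atom b c | b c. Expr → c Atom Term gives c Atom Term | c Term. Term → Factor a d gives Factor a d | a d.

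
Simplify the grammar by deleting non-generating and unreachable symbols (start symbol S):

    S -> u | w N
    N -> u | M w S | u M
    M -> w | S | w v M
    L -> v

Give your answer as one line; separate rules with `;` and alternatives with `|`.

S -> u | w N; N -> u | M w S | u M; M -> w | S | w v M

Generating nonterminals: {L, M, N, S}.
Reachable from S after that: {M, N, S}.
Removed useless symbols: {L} and every production mentioning them.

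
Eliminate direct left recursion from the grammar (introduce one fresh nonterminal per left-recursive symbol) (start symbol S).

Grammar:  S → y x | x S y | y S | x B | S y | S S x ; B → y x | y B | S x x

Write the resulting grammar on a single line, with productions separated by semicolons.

S → y x S' | x S y S' | y S S' | x B S'; B → y x | y B | S x x; S' → y S' | S x S' | ε

S is directly left-recursive.
For S: α = {y, S x}, β = {y x, x S y, y S, x B}. Rewrite as S → β S' and S' → α S' | ε.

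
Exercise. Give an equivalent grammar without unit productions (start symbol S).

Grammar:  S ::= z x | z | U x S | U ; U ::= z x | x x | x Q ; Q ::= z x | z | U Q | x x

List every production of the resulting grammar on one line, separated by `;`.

Unit pairs: S ⇒* {U}.
For every A with A ⇒* B via unit rules, add B's non-unit alternatives to A; then delete every rule of the form X → Y.

S ::= z x | x x | x Q | z | U x S; U ::= z x | x x | x Q; Q ::= z x | z | U Q | x x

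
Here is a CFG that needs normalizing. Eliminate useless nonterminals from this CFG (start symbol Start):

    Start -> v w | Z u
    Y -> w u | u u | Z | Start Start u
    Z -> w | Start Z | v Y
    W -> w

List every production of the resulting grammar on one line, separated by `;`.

Generating nonterminals: {Start, W, Y, Z}.
Reachable from Start after that: {Start, Y, Z}.
Removed useless symbols: {W} and every production mentioning them.

Start -> v w | Z u; Y -> w u | u u | Z | Start Start u; Z -> w | Start Z | v Y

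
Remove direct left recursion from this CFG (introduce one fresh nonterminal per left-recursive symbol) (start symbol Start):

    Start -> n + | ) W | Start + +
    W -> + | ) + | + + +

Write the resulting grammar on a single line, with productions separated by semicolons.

Directly left-recursive nonterminal: Start.
For Start: α = {+ +}, β = {n +, ) W}. Rewrite as Start → β Start1 and Start1 → α Start1 | ε.

Start -> n + Start1 | ) W Start1; W -> + | ) + | + + +; Start1 -> + + Start1 | ε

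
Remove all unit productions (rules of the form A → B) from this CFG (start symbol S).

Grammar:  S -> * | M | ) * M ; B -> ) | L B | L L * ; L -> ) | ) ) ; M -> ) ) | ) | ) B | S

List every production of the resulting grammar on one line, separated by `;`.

S -> * | ) * M | ) ) | ) | ) B; B -> ) | L B | L L *; L -> ) | ) ); M -> * | ) * M | ) ) | ) | ) B

Unit pairs: M ⇒* {S}; S ⇒* {M}.
Replace each nonterminal's rules with the union of the non-unit rules of every nonterminal it unit-derives.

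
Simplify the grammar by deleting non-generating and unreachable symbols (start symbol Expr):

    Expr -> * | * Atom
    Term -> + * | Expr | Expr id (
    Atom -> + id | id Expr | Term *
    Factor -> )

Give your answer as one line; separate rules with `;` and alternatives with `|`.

Generating nonterminals: {Atom, Expr, Factor, Term}.
Reachable from Expr after that: {Atom, Expr, Term}.
Removed useless symbols: {Factor} and every production mentioning them.

Expr -> * | * Atom; Term -> + * | Expr | Expr id (; Atom -> + id | id Expr | Term *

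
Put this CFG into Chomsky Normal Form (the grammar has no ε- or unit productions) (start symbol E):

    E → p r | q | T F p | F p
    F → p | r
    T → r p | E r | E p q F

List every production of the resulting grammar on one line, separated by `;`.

Introduce a nonterminal for each terminal appearing in a rule of length ≥ 2: X1 → p, X2 → r, X3 → q.
Binarize each right-hand side of length ≥ 3 by chaining fresh nonterminals (Y1, Y2, …): affected rules were E → T F X1; T → E X1 X3 F.

E → X1 X2 | q | T Y1 | F X1; F → p | r; T → X2 X1 | E X2 | E Y2; X1 → p; X2 → r; X3 → q; Y1 → F X1; Y2 → X1 Y3; Y3 → X3 F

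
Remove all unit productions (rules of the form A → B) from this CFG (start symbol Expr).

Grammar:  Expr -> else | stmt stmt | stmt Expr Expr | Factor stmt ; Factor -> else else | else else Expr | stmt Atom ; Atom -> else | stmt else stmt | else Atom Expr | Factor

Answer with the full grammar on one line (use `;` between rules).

Expr -> else | stmt stmt | stmt Expr Expr | Factor stmt; Factor -> else else | else else Expr | stmt Atom; Atom -> else | stmt else stmt | else Atom Expr | else else | else else Expr | stmt Atom

Unit pairs: Atom ⇒* {Factor}.
For every A with A ⇒* B via unit rules, add B's non-unit alternatives to A; then delete every rule of the form X → Y.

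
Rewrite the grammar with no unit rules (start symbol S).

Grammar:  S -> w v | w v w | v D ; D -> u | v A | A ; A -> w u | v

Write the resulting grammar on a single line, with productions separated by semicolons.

Unit pairs: D ⇒* {A}.
For each unit pair (A, B), copy every non-unit production of B to A, then drop all unit productions.

S -> w v | w v w | v D; D -> u | v A | w u | v; A -> w u | v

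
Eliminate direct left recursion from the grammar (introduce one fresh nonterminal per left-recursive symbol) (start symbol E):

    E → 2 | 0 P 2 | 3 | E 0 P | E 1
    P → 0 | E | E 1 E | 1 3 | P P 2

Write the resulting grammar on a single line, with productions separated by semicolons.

E → 2 E' | 0 P 2 E' | 3 E'; P → 0 P' | E P' | E 1 E P' | 1 3 P'; E' → 0 P E' | 1 E' | ε; P' → P 2 P' | ε

Directly left-recursive nonterminals: E, P.
For E: α = {0 P, 1}, β = {2, 0 P 2, 3}. Rewrite as E → β E' and E' → α E' | ε.
For P: α = {P 2}, β = {0, E, E 1 E, 1 3}. Rewrite as P → β P' and P' → α P' | ε.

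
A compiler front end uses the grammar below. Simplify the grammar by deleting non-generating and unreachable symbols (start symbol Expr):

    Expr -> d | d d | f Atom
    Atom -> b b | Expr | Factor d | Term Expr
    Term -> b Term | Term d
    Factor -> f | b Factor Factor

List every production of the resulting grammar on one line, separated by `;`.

Generating nonterminals: {Atom, Expr, Factor}.
Reachable from Expr after that: {Atom, Expr, Factor}.
Removed useless symbols: {Term} and every production mentioning them.

Expr -> d | d d | f Atom; Atom -> b b | Expr | Factor d; Factor -> f | b Factor Factor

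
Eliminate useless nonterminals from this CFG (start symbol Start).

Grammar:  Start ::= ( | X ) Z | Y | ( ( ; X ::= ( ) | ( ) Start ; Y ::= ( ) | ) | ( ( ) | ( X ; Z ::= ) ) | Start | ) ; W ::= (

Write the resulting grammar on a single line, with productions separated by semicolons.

Start ::= ( | X ) Z | Y | ( (; X ::= ( ) | ( ) Start; Y ::= ( ) | ) | ( ( ) | ( X; Z ::= ) ) | Start | )

Generating nonterminals: {Start, W, X, Y, Z}.
Reachable from Start after that: {Start, X, Y, Z}.
Removed useless symbols: {W} and every production mentioning them.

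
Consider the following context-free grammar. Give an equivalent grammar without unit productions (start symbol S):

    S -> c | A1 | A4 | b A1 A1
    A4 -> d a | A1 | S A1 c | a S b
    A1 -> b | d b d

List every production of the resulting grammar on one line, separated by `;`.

S -> d a | S A1 c | a S b | b | d b d | c | b A1 A1; A4 -> d a | S A1 c | a S b | b | d b d; A1 -> b | d b d

Unit pairs: A4 ⇒* {A1}; S ⇒* {A1, A4}.
Replace each nonterminal's rules with the union of the non-unit rules of every nonterminal it unit-derives.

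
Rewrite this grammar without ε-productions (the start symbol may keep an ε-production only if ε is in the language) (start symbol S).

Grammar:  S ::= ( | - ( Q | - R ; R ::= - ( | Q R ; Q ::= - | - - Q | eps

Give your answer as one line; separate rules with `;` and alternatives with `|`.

Nullable set = {Q}.
ε ∉ L(G), so no ε-production is kept.
Add the nullable-subset variants: S → - ( Q gives - ( Q | - (. Q → - - Q gives - - Q | - -.

S ::= ( | - ( Q | - ( | - R; R ::= - ( | Q R; Q ::= - | - - Q | - -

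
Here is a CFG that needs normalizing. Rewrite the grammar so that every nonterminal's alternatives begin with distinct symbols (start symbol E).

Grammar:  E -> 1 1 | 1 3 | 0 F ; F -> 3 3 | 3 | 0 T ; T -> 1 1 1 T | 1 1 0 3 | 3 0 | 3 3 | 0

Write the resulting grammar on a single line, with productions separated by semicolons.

E -> 0 F | 1 E'; F -> 0 T | 3 F'; T -> 0 | 1 1 T' | 3 T''; E' -> 1 | 3; F' -> 3 | ε; T' -> 1 T | 0 3; T'' -> 0 | 3

E has alternatives sharing prefix '1': factor to E → 1 E' with E' → 1 | 3.
F has alternatives sharing prefix '3': factor to F → 3 F' with F' → 3 | ε.
T has alternatives sharing prefix '1 1': factor to T → 1 1 T' with T' → 1 T | 0 3.
T has alternatives sharing prefix '3': factor to T → 3 T'' with T'' → 0 | 3.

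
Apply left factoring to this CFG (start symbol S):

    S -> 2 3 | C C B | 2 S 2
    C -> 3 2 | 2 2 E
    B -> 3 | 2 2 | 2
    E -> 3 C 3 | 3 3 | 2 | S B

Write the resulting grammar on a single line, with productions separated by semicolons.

S has alternatives sharing prefix '2': factor to S → 2 S' with S' → 3 | S 2.
B has alternatives sharing prefix '2': factor to B → 2 B' with B' → 2 | ε.
E has alternatives sharing prefix '3': factor to E → 3 E' with E' → C 3 | 3.

S -> C C B | 2 S'; C -> 3 2 | 2 2 E; B -> 3 | 2 B'; E -> 2 | S B | 3 E'; S' -> 3 | S 2; B' -> 2 | ε; E' -> C 3 | 3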